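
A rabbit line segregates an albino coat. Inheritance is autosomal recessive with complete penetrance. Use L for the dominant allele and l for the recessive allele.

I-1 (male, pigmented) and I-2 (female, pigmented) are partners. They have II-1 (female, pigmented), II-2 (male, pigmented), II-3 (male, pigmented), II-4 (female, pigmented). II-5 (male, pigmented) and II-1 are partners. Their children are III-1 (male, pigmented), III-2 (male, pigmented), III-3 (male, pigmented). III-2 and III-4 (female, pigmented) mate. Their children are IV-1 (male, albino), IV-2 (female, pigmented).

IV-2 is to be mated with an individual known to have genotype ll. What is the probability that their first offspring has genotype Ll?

2/3

III-2 is pigmented so carries L and passed l to IV-1 (ll), so III-2 is Ll.
III-4 is pigmented so carries L and passed l to IV-1 (ll), so III-4 is Ll.
IV-2 is a pigmented offspring of III-2 (Ll) × III-4 (Ll), whose cross gives 1/4 LL : 1/2 Ll : 1/4 ll; conditioning on being pigmented, IV-2 is LL with probability 1/3, Ll with probability 2/3.
Summing over parental genotype combinations, P(offspring has genotype Ll) = 1/3·1 + 2/3·1/2 = 2/3.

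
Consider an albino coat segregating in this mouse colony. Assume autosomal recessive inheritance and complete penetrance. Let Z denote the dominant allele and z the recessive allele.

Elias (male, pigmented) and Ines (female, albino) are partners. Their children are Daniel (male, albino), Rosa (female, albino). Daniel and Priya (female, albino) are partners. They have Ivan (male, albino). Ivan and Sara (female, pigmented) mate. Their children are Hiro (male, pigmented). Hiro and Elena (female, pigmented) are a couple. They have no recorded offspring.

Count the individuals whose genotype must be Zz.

2

Obligate heterozygotes: Elias is pigmented so carries Z and passed z to Daniel (zz), so Elias is Zz; Hiro is pigmented so carries Z and received z from Ivan (zz), so Hiro is Zz.
Every other individual is either homozygous by phenotype or has at least one consistent homozygous assignment, so the count is 2.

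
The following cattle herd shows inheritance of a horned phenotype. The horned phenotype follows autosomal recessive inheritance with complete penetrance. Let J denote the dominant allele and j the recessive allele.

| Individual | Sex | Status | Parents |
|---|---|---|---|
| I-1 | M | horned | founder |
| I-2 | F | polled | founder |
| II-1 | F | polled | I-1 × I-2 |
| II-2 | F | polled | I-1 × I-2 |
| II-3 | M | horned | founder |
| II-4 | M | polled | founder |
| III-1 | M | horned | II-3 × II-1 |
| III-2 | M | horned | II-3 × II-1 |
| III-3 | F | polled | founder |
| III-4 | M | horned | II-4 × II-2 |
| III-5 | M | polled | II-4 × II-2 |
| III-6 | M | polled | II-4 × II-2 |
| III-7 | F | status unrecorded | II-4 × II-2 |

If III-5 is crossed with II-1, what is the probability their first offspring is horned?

II-4 is polled so carries J and passed j to III-4 (jj), so II-4 is Jj.
II-2 is polled so carries J and received j from I-1 (jj), so II-2 is Jj.
III-5 is a polled offspring of II-4 (Jj) × II-2 (Jj), whose cross gives 1/4 JJ : 1/2 Jj : 1/4 jj; conditioning on being polled, III-5 is JJ with probability 1/3, Jj with probability 2/3.
II-1 is polled so carries J and received j from I-1 (jj), so II-1 is Jj.
Summing over parental genotype combinations, P(offspring is horned) = 2/3·1/4 = 1/6.

1/6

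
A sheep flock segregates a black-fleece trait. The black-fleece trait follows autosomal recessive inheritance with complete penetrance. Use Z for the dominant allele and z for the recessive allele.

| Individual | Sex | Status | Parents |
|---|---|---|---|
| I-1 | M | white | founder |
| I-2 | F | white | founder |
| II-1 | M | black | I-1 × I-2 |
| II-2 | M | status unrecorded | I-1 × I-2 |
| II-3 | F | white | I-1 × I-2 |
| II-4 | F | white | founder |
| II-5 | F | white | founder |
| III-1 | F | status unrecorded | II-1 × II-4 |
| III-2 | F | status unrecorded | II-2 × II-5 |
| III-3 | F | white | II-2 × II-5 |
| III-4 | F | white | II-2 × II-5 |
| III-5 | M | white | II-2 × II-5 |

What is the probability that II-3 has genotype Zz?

2/3

I-1 is white so carries Z and passed z to II-1 (zz), so I-1 is Zz.
I-2 is white so carries Z and passed z to II-1 (zz), so I-2 is Zz.
Their cross gives offspring ratios 1/4 ZZ : 1/2 Zz : 1/4 zz. Conditioning on II-3 being white, P(Zz) = 1/2 / 3/4 = 2/3.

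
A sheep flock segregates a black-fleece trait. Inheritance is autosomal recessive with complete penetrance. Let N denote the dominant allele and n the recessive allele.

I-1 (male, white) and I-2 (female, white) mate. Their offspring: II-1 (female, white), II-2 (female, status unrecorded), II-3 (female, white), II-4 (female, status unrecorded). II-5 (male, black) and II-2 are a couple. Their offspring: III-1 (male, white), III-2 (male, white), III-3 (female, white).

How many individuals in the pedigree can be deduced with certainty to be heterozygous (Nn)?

Obligate heterozygotes: III-1 is white so carries N and received n from II-5 (nn), so III-1 is Nn; III-2 is white so carries N and received n from II-5 (nn), so III-2 is Nn; III-3 is white so carries N and received n from II-5 (nn), so III-3 is Nn.
Every other individual is either homozygous by phenotype or has at least one consistent homozygous assignment, so the count is 3.

3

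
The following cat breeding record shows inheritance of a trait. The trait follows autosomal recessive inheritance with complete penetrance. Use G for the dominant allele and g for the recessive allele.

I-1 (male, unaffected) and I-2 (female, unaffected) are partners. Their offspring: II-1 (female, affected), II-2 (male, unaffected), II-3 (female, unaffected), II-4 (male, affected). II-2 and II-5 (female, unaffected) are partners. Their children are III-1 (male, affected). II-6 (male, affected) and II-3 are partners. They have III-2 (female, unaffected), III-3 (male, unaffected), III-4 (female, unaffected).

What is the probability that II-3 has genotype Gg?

I-1 is unaffected so carries G and passed g to II-1 (gg), so I-1 is Gg.
I-2 is unaffected so carries G and passed g to II-1 (gg), so I-2 is Gg.
Their cross gives offspring ratios 1/4 GG : 1/2 Gg : 1/4 gg. Conditioning on II-3 being unaffected, P(Gg) = 1/2 / 3/4 = 2/3 before taking II-3's own offspring into account.
II-6 is affected, so II-6 is gg.
Now use II-3's offspring. Probability of each recorded status — unaffected daughter III-2: 1/2 if II-3 is Gg, 1 if GG; unaffected son III-3: 1/2 if II-3 is Gg, 1 if GG; unaffected daughter III-4: 1/2 if II-3 is Gg, 1 if GG.
Bayes: P(Gg) = 2/3·1/8 / (2/3·1/8 + 1/3·1) = 1/5.

1/5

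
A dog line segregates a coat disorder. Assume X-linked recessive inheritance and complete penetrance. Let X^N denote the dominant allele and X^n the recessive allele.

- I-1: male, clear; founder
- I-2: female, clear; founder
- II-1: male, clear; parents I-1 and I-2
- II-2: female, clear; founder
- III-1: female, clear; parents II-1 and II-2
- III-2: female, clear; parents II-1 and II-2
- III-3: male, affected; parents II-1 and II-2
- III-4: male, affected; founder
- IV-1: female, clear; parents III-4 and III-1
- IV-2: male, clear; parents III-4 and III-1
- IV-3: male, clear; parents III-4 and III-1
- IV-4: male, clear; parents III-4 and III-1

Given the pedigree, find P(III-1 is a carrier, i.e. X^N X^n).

1/17

II-1 is clear, so II-1 is X^N Y.
II-2 is clear so carries N and passed n to III-3 (X^n Y), so II-2 is X^N X^n.
Their cross gives offspring ratios 1/2 X^N X^N : 1/2 X^N X^n. Conditioning on III-1 being clear, P(X^N X^n) = 1/2 / 1 = 1/2 before taking III-1's own offspring into account.
III-4 is affected, so III-4 is X^n Y.
Now use III-1's offspring. Probability of each recorded status — clear daughter IV-1: 1/2 if III-1 is X^N X^n, 1 if X^N X^N; clear son IV-2: 1/2 if III-1 is X^N X^n, 1 if X^N X^N; clear son IV-3: 1/2 if III-1 is X^N X^n, 1 if X^N X^N; clear son IV-4: 1/2 if III-1 is X^N X^n, 1 if X^N X^N.
Bayes: P(X^N X^n) = 1/2·1/16 / (1/2·1/16 + 1/2·1) = 1/17.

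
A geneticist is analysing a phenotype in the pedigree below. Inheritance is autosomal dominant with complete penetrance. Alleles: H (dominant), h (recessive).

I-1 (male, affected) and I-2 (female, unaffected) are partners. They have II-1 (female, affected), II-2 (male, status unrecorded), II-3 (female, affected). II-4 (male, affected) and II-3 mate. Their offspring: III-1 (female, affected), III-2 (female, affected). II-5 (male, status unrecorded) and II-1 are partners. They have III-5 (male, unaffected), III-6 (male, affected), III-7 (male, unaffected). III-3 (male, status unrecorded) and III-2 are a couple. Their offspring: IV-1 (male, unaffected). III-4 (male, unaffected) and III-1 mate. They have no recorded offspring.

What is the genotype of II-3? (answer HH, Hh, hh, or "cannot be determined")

From phenotype alone, II-3 is HH or Hh.
II-3 is affected so carries H and received h from I-2 (hh), so II-3 is Hh.

Hh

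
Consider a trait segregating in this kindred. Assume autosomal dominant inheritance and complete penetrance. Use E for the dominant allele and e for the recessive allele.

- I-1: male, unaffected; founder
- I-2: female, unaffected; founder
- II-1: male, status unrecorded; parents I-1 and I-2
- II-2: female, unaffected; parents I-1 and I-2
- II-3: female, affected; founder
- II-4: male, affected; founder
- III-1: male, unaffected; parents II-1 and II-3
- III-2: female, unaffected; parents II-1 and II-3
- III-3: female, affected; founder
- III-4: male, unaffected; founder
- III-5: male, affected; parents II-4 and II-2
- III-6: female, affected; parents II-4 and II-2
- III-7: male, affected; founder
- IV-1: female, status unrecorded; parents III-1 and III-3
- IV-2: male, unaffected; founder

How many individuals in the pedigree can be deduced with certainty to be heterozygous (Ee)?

3

Obligate heterozygotes: II-3 is affected so carries E and passed e to III-1 (ee), so II-3 is Ee; III-5 is affected so carries E and received e from II-2 (ee), so III-5 is Ee; III-6 is affected so carries E and received e from II-2 (ee), so III-6 is Ee.
Every other individual is either homozygous by phenotype or has at least one consistent homozygous assignment, so the count is 3.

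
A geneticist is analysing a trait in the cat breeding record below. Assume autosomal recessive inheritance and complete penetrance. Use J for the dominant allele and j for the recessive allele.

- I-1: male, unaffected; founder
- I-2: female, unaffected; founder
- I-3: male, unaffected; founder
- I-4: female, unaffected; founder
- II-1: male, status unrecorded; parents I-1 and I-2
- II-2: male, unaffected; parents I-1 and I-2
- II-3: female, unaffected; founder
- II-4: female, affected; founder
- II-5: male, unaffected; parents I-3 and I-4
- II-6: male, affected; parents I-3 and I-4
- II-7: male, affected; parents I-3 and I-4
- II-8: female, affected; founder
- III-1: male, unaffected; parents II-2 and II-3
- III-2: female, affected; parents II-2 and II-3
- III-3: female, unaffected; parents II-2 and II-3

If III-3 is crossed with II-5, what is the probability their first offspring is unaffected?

8/9

II-2 is unaffected so carries J and passed j to III-2 (jj), so II-2 is Jj.
II-3 is unaffected so carries J and passed j to III-2 (jj), so II-3 is Jj.
III-3 is an unaffected offspring of II-2 (Jj) × II-3 (Jj), whose cross gives 1/4 JJ : 1/2 Jj : 1/4 jj; conditioning on being unaffected, III-3 is JJ with probability 1/3, Jj with probability 2/3.
I-3 is unaffected so carries J and passed j to II-6 (jj), so I-3 is Jj.
I-4 is unaffected so carries J and passed j to II-6 (jj), so I-4 is Jj.
II-5 is an unaffected offspring of I-3 (Jj) × I-4 (Jj), whose cross gives 1/4 JJ : 1/2 Jj : 1/4 jj; conditioning on being unaffected, II-5 is JJ with probability 1/3, Jj with probability 2/3.
Summing over parental genotype combinations, P(offspring is unaffected) = 1/9·1 + 2/9·1 + 2/9·1 + 4/9·3/4 = 8/9.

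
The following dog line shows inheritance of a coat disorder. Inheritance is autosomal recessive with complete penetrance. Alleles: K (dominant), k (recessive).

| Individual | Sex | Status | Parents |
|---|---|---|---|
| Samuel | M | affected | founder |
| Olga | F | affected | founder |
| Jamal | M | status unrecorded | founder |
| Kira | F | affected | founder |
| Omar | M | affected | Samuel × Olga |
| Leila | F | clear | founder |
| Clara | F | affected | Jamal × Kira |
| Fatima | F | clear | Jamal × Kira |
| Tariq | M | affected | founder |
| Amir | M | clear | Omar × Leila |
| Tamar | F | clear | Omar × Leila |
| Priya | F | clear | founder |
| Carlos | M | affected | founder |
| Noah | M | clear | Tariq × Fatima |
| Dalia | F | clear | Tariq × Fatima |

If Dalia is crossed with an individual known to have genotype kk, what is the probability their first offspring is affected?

Dalia is clear so carries K and received k from Tariq (kk), so Dalia is Kk.
The cross gives 1/2 Kk : 1/2 kk, so P(offspring is affected) = 1/2.

1/2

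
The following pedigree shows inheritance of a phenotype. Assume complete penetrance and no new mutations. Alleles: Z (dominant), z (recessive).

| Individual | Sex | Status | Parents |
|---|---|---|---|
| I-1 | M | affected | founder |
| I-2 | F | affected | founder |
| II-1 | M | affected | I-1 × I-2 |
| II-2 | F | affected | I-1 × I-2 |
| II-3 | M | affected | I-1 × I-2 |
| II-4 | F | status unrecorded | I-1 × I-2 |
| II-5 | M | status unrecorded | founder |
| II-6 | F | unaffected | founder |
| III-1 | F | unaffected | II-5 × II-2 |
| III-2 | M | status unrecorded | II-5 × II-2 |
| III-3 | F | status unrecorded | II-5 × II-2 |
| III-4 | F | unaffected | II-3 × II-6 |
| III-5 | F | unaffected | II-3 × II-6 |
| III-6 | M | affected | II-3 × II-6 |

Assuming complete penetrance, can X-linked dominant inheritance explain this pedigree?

No

Under X-linked dominant, III-4 (unaffected, female) cannot arise from II-3 (affected) × II-6 (unaffected).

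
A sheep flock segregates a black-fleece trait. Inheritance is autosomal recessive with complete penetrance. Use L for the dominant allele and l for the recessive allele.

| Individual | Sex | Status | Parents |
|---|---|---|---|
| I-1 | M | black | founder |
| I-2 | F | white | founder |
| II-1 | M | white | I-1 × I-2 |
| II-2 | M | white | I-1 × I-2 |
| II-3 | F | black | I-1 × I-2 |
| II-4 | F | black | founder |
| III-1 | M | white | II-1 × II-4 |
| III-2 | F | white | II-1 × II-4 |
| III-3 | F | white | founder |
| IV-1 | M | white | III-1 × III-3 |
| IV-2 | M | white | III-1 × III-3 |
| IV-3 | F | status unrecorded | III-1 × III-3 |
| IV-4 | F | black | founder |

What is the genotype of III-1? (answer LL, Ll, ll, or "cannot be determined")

From phenotype alone, III-1 is LL or Ll.
III-1 is white so carries L and received l from II-4 (ll), so III-1 is Ll.

Ll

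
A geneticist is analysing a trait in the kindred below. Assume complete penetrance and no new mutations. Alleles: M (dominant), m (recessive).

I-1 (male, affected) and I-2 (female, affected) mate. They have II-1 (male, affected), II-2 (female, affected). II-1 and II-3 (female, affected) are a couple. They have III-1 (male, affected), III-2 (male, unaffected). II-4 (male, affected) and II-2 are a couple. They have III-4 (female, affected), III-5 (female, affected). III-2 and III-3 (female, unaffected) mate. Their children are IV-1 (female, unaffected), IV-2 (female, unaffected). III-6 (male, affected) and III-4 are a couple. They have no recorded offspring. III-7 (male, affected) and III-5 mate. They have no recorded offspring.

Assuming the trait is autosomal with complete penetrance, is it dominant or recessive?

II-1 and II-3 are both affected yet have an unaffected child III-2. Under a recessive model two affected parents are homozygous and every child would be affected, so the trait cannot be recessive.

dominant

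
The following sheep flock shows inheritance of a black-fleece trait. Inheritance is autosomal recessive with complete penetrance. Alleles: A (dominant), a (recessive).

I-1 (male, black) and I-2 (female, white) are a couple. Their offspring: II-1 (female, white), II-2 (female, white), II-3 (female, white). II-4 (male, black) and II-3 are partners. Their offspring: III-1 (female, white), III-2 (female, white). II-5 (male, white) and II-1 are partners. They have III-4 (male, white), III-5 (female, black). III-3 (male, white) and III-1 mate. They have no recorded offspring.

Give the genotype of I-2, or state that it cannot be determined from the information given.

I-2's phenotype allows AA or Aa, and no parent or child forces a single allele at both positions; consistent genotype assignments exist with I-2 as AA or Aa.

cannot be determined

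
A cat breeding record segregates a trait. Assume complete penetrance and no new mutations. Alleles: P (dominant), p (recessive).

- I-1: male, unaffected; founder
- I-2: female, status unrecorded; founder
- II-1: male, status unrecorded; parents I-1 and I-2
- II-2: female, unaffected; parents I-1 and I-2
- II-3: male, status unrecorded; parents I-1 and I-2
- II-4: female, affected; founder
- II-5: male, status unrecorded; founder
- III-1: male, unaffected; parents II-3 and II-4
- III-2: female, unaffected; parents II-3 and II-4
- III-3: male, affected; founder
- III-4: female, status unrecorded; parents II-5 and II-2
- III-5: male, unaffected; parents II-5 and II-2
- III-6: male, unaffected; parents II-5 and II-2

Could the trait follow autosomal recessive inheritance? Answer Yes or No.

A consistent assignment under autosomal recessive exists: I-1 PP, I-2 PP, II-1 PP, II-2 PP, II-3 PP, II-4 pp, II-5 PP, III-1 Pp, III-2 Pp, III-3 pp, III-4 PP, III-5 PP, III-6 PP.
In this assignment every recorded phenotype matches its genotype and every non-founder's genotype is obtainable from its parents' genotypes, so the pedigree is consistent.

Yes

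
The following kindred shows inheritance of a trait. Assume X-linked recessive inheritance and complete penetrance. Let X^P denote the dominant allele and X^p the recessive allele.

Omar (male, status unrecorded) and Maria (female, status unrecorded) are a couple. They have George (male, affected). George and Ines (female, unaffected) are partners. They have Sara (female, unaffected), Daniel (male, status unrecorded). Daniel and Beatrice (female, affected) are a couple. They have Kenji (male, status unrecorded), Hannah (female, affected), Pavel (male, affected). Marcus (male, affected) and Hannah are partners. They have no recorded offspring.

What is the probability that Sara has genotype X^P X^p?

1

Sara is unaffected so carries P and received p from George (X^p Y), so Sara is X^P X^p, giving P(X^P X^p) = 1.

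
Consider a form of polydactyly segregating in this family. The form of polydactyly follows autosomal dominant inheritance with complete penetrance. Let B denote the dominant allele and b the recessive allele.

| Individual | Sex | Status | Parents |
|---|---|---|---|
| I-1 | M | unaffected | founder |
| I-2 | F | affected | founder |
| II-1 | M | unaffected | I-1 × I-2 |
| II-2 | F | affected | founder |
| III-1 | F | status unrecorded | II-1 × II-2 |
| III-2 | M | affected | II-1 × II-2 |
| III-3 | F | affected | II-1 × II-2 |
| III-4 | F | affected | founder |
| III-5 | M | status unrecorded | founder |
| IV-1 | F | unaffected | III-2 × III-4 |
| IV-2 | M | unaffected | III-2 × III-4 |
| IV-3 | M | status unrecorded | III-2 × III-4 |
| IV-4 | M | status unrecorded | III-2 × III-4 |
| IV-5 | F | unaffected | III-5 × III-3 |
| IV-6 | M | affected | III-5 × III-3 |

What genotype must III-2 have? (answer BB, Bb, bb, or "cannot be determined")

Bb

From phenotype alone, III-2 is BB or Bb.
III-2 is affected so carries B and received b from II-1 (bb), so III-2 is Bb.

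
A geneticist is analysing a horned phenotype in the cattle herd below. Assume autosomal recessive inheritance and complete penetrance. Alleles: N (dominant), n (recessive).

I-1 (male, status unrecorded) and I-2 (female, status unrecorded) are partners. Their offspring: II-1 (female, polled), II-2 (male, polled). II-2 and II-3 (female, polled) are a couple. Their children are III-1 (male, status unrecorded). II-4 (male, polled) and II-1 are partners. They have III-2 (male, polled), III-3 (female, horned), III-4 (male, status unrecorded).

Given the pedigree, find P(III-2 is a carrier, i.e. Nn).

2/3

II-4 is polled so carries N and passed n to III-3 (nn), so II-4 is Nn.
II-1 is polled so carries N and passed n to III-3 (nn), so II-1 is Nn.
Their cross gives offspring ratios 1/4 NN : 1/2 Nn : 1/4 nn. Conditioning on III-2 being polled, P(Nn) = 1/2 / 3/4 = 2/3.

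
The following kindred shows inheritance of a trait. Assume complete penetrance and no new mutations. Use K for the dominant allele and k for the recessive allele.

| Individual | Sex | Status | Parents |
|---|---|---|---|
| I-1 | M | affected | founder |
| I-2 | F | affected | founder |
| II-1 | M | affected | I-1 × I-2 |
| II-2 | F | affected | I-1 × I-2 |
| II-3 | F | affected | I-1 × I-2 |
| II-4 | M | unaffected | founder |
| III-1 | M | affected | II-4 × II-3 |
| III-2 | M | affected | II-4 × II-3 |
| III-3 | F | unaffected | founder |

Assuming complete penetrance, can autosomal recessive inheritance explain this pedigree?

Yes

A consistent assignment under autosomal recessive exists: I-1 kk, I-2 kk, II-1 kk, II-2 kk, II-3 kk, II-4 Kk, III-1 kk, III-2 kk, III-3 KK.
In this assignment every recorded phenotype matches its genotype and every non-founder's genotype is obtainable from its parents' genotypes, so the pedigree is consistent.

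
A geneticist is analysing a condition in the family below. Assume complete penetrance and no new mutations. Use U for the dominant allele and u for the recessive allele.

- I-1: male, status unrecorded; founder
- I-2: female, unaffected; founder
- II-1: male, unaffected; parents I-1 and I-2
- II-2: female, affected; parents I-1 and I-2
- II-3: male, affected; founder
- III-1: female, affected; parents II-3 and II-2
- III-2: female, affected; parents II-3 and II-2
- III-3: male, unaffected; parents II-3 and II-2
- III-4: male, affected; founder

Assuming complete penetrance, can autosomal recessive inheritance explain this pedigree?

No

Under autosomal recessive, III-3 (unaffected, male) cannot arise from II-3 (affected) × II-2 (affected).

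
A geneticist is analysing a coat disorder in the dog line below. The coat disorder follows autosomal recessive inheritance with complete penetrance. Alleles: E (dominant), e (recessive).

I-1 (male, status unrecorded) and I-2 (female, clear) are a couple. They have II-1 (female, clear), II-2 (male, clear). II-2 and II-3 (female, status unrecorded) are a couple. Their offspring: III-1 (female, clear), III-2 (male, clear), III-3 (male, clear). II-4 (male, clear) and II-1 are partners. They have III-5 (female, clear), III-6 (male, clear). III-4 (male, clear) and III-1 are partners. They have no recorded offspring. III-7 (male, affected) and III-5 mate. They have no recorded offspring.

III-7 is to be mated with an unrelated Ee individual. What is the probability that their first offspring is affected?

1/2

III-7 is affected, so III-7 is ee.
The cross gives 1/2 Ee : 1/2 ee, so P(offspring is affected) = 1/2.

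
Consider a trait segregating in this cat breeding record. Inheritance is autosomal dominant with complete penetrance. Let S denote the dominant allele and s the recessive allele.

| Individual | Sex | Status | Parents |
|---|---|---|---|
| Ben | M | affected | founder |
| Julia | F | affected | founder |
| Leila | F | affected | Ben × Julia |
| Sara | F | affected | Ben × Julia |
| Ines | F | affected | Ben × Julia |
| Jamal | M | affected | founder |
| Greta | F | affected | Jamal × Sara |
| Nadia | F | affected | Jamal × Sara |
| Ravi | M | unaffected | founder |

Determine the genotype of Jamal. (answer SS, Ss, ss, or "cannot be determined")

Jamal's phenotype allows SS or Ss, and no parent or child forces a single allele at both positions; consistent genotype assignments exist with Jamal as SS or Ss.

cannot be determined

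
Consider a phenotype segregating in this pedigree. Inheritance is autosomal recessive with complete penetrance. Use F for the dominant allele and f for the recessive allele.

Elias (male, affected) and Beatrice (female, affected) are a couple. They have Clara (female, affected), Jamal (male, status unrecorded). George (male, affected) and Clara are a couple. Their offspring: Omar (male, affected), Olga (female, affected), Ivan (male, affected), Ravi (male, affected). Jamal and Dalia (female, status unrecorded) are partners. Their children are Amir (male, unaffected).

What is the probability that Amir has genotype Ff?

Amir is unaffected so carries F and received f from Jamal (ff), so Amir is Ff, giving P(Ff) = 1.

1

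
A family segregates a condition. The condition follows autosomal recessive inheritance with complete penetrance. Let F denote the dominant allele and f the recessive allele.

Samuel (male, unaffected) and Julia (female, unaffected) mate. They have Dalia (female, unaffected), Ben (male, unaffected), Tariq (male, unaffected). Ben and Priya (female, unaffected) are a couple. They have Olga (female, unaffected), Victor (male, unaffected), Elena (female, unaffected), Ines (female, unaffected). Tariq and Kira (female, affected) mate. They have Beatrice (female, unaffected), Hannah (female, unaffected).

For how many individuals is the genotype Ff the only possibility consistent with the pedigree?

Obligate heterozygotes: Beatrice is unaffected so carries F and received f from Kira (ff), so Beatrice is Ff; Hannah is unaffected so carries F and received f from Kira (ff), so Hannah is Ff.
Every other individual is either homozygous by phenotype or has at least one consistent homozygous assignment, so the count is 2.

2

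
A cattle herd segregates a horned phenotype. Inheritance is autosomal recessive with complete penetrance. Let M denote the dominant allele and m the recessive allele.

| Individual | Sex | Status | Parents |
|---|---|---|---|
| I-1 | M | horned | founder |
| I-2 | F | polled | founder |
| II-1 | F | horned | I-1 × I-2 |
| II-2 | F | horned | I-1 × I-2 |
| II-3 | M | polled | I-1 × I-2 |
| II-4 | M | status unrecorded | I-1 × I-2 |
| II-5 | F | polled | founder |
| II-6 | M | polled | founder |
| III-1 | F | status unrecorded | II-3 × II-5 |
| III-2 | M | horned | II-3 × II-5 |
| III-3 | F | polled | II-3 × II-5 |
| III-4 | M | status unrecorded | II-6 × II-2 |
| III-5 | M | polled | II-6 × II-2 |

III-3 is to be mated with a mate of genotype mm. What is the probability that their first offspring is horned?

II-3 is polled so carries M and received m from I-1 (mm), so II-3 is Mm.
II-5 is polled so carries M and passed m to III-2 (mm), so II-5 is Mm.
III-3 is a polled offspring of II-3 (Mm) × II-5 (Mm), whose cross gives 1/4 MM : 1/2 Mm : 1/4 mm; conditioning on being polled, III-3 is MM with probability 1/3, Mm with probability 2/3.
Summing over parental genotype combinations, P(offspring is horned) = 2/3·1/2 = 1/3.

1/3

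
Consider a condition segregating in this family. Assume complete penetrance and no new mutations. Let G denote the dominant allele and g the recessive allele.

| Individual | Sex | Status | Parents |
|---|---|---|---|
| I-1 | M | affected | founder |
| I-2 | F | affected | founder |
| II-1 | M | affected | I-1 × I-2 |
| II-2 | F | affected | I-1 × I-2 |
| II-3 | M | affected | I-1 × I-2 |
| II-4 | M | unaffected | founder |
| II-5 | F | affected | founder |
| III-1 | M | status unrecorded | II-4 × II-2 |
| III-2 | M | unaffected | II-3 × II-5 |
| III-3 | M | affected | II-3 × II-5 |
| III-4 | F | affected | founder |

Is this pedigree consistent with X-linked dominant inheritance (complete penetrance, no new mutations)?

Yes

A consistent assignment under X-linked dominant exists: I-1 X^G Y, I-2 X^G X^G, II-1 X^G Y, II-2 X^G X^G, II-3 X^G Y, II-4 X^g Y, II-5 X^G X^g, III-1 X^G Y, III-2 X^g Y, III-3 X^G Y, III-4 X^G X^G.
In this assignment every recorded phenotype matches its genotype and every non-founder's genotype is obtainable from its parents' genotypes, so the pedigree is consistent.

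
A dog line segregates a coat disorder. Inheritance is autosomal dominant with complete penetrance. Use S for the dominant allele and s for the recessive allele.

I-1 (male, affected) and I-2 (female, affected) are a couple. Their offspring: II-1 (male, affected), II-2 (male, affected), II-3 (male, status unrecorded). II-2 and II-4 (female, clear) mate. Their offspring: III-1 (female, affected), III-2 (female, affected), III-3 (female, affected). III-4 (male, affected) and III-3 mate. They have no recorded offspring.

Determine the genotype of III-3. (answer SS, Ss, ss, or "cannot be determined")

Ss

From phenotype alone, III-3 is SS or Ss.
III-3 is affected so carries S and received s from II-4 (ss), so III-3 is Ss.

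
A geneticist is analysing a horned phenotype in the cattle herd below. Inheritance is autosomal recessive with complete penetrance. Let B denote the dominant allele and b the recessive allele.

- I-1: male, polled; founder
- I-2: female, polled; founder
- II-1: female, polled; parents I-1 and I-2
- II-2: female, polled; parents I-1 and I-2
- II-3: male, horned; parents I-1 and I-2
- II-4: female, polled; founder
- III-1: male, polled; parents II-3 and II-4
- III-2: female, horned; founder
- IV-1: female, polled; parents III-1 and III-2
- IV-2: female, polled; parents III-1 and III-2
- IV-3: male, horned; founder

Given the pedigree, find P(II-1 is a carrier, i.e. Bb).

I-1 is polled so carries B and passed b to II-3 (bb), so I-1 is Bb.
I-2 is polled so carries B and passed b to II-3 (bb), so I-2 is Bb.
Their cross gives offspring ratios 1/4 BB : 1/2 Bb : 1/4 bb. Conditioning on II-1 being polled, P(Bb) = 1/2 / 3/4 = 2/3.

2/3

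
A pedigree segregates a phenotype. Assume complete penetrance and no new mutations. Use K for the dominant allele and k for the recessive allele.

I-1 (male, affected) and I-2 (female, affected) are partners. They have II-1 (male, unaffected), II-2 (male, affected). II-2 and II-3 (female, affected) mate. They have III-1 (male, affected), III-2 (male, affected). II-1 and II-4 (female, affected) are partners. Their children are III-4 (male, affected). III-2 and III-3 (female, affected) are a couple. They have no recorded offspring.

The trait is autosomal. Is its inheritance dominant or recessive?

I-1 and I-2 are both affected yet have an unaffected child II-1. Under a recessive model two affected parents are homozygous and every child would be affected, so the trait cannot be recessive.

dominant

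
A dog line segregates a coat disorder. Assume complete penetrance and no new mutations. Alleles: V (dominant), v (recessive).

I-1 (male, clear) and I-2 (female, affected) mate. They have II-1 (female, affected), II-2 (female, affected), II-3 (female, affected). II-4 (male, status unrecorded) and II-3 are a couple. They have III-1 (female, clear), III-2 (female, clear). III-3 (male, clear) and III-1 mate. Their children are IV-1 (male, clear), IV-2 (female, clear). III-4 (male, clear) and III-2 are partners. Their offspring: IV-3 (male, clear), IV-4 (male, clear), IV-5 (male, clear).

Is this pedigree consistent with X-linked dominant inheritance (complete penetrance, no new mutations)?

Yes

A consistent assignment under X-linked dominant exists: I-1 X^v Y, I-2 X^V X^V, II-1 X^V X^v, II-2 X^V X^v, II-3 X^V X^v, II-4 X^v Y, III-1 X^v X^v, III-2 X^v X^v, III-3 X^v Y, III-4 X^v Y, IV-1 X^v Y, IV-2 X^v X^v, IV-3 X^v Y, IV-4 X^v Y, IV-5 X^v Y.
In this assignment every recorded phenotype matches its genotype and every non-founder's genotype is obtainable from its parents' genotypes, so the pedigree is consistent.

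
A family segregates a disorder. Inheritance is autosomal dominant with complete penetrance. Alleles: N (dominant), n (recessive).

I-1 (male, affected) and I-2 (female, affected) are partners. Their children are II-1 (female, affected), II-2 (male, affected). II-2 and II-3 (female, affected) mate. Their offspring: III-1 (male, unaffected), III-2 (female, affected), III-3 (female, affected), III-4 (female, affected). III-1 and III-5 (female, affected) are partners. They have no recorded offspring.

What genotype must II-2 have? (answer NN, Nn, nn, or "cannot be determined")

From phenotype alone, II-2 is NN or Nn.
II-2 is affected so carries N and passed n to III-1 (nn), so II-2 is Nn.

Nn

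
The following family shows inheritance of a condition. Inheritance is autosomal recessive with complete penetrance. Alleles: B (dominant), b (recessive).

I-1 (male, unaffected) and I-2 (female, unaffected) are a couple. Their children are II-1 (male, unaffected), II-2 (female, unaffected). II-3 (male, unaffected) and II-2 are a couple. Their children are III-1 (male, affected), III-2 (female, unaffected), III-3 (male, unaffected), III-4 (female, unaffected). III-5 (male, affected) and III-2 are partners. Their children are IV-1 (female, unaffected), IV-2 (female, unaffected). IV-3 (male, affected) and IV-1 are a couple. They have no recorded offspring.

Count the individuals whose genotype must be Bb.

4

Obligate heterozygotes: II-2 is unaffected so carries B and passed b to III-1 (bb), so II-2 is Bb; II-3 is unaffected so carries B and passed b to III-1 (bb), so II-3 is Bb; IV-1 is unaffected so carries B and received b from III-5 (bb), so IV-1 is Bb; IV-2 is unaffected so carries B and received b from III-5 (bb), so IV-2 is Bb.
Every other individual is either homozygous by phenotype or has at least one consistent homozygous assignment, so the count is 4.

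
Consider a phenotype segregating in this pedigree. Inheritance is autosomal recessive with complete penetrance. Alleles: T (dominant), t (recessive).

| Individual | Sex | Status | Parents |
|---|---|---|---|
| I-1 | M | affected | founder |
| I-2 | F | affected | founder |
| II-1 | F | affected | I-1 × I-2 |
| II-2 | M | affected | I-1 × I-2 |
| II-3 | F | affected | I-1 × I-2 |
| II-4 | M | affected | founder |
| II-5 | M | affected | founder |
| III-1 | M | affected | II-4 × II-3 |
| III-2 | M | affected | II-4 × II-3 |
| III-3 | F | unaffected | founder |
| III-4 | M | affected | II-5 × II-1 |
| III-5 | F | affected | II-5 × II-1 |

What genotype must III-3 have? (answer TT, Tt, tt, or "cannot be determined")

cannot be determined

III-3's phenotype allows TT or Tt, and no parent or child forces a single allele at both positions; consistent genotype assignments exist with III-3 as TT or Tt.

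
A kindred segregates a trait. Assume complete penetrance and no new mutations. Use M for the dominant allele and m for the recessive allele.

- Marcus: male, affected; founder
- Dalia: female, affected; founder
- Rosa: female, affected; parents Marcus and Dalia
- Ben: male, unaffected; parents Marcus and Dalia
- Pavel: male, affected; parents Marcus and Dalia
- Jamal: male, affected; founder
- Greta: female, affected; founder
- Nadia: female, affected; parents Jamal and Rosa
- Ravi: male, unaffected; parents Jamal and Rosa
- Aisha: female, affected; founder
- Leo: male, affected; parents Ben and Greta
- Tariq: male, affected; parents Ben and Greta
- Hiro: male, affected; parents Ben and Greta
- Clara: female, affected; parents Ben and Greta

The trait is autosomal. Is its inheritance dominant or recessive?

dominant

Marcus and Dalia are both affected yet have an unaffected child Ben. Under a recessive model two affected parents are homozygous and every child would be affected, so the trait cannot be recessive.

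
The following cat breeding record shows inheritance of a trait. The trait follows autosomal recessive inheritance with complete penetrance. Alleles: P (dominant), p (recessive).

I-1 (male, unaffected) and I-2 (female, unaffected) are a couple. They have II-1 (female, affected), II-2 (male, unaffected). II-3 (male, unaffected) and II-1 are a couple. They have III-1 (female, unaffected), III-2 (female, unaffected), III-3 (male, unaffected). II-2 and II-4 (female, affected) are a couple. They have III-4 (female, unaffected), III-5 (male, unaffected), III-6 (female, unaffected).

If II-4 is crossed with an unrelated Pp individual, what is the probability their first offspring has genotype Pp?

II-4 is affected, so II-4 is pp.
The cross gives 1/2 Pp : 1/2 pp, so P(offspring has genotype Pp) = 1/2.

1/2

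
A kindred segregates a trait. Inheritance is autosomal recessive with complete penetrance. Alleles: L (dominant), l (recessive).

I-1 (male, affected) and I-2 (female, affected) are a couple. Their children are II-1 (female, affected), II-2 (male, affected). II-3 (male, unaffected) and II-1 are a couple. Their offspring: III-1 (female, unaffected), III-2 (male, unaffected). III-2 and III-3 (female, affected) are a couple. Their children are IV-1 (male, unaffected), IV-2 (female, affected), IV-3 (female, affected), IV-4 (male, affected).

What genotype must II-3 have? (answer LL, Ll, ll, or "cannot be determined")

cannot be determined

II-3's phenotype allows LL or Ll, and no parent or child forces a single allele at both positions; consistent genotype assignments exist with II-3 as LL or Ll.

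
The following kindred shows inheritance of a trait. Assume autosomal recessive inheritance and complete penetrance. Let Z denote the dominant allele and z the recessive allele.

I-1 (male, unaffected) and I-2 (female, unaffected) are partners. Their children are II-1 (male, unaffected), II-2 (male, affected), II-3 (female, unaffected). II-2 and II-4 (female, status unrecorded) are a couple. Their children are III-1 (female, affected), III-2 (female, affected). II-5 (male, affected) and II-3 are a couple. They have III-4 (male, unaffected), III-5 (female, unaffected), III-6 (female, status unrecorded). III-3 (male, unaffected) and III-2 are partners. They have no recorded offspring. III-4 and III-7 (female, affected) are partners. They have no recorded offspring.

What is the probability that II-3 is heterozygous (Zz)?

1/3

I-1 is unaffected so carries Z and passed z to II-2 (zz), so I-1 is Zz.
I-2 is unaffected so carries Z and passed z to II-2 (zz), so I-2 is Zz.
Their cross gives offspring ratios 1/4 ZZ : 1/2 Zz : 1/4 zz. Conditioning on II-3 being unaffected, P(Zz) = 1/2 / 3/4 = 2/3 before taking II-3's own offspring into account.
II-5 is affected, so II-5 is zz.
Now use II-3's offspring. Probability of each recorded status — unaffected son III-4: 1/2 if II-3 is Zz, 1 if ZZ; unaffected daughter III-5: 1/2 if II-3 is Zz, 1 if ZZ. (III-6: equally likely either way, so uninformative.)
Bayes: P(Zz) = 2/3·1/4 / (2/3·1/4 + 1/3·1) = 1/3.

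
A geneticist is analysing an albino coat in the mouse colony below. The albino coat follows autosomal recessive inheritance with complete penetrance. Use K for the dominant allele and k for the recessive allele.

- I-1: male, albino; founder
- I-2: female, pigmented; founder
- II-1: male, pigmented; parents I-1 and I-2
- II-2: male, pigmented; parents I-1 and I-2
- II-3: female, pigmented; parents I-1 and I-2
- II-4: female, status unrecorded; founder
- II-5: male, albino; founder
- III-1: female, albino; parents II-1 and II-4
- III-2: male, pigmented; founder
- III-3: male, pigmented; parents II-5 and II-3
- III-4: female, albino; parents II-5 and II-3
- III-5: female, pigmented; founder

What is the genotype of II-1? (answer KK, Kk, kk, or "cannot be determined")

From phenotype alone, II-1 is KK or Kk.
II-1 is pigmented so carries K and received k from I-1 (kk), so II-1 is Kk.

Kk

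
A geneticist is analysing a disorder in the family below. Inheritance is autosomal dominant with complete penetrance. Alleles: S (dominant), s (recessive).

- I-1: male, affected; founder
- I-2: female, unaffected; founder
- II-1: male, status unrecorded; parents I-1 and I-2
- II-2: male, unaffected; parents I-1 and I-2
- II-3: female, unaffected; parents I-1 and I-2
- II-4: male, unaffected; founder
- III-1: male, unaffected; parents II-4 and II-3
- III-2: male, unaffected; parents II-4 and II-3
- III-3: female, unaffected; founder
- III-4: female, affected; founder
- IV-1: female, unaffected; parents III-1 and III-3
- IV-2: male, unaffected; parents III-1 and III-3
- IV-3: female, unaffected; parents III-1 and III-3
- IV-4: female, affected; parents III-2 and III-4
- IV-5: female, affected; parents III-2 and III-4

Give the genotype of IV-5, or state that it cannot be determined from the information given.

Ss

From phenotype alone, IV-5 is SS or Ss.
IV-5 is affected so carries S and received s from III-2 (ss), so IV-5 is Ss.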